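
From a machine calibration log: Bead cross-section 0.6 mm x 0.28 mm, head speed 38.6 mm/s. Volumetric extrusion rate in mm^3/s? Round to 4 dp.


Rate = 0.6 * 0.28 * 38.6 = 6.4848 mm^3/s


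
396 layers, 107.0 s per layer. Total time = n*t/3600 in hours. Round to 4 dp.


t = 396 * 107.0 / 3600 = 11.77 hrs


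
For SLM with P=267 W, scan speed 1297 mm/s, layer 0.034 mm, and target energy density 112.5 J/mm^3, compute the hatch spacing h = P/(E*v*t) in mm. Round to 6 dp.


h = 267 / (112.5*1297*0.034) = 0.05382 mm


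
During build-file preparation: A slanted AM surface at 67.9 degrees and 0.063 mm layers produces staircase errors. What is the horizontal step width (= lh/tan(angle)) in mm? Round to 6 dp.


step = 0.063 / tan(67.9) = 0.025582 mm


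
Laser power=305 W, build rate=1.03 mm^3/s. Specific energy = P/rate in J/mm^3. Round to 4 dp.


SE = 305 / 1.03 = 296.1165 J/mm^3


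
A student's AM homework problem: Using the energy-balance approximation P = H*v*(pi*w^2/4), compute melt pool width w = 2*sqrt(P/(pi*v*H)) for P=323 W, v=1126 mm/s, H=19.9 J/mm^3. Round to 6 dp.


w = 2*sqrt(323/(pi*1126*19.9)) = 0.135475 mm


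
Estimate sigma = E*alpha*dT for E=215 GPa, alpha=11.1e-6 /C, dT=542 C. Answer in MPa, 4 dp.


sigma = 215*1000 * 11.1e-6 * 542 = 1293.483 MPa


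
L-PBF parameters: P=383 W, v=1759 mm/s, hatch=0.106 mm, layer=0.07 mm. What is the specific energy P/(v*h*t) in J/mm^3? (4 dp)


Build rate = 1759 * 0.106 * 0.07 = 13.05178 mm^3/s
SE = 383 / 13.05178 = 29.3447 J/mm^3


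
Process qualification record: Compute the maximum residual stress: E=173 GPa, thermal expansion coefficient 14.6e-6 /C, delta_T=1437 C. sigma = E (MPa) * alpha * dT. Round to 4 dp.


sigma = 173*1000 * 14.6e-6 * 1437 = 3629.5746 MPa


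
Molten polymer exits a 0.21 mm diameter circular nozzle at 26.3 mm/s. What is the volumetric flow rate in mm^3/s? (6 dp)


A = pi*(0.21/2)^2 = 0.03463606 mm^2
Q = 0.03463606 * 26.3 = 0.910928 mm^3/s


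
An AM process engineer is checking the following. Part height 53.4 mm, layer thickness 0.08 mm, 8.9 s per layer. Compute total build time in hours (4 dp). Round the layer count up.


Layers = ceil(53.4/0.08) = 668
t = 668 * 8.9 / 3600 = 1.6514 hrs


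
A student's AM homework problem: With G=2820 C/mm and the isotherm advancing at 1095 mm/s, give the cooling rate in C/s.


CR = 2820 * 1095 = 3087900 C/s


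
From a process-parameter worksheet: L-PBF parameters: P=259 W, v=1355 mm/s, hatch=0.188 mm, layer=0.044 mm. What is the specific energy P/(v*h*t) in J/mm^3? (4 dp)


Build rate = 1355 * 0.188 * 0.044 = 11.20856 mm^3/s
SE = 259 / 11.20856 = 23.1073 J/mm^3


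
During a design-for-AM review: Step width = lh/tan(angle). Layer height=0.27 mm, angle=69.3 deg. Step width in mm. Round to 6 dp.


step = 0.27 / tan(69.3) = 0.102024 mm


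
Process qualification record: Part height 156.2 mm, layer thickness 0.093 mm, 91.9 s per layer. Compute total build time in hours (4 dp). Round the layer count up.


Layers = ceil(156.2/0.093) = 1680
t = 1680 * 91.9 / 3600 = 42.8867 hrs


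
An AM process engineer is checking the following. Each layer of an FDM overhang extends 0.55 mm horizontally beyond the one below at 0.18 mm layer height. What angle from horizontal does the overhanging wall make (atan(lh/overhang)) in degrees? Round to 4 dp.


angle = atan(0.18/0.55) = 18.1219 degrees


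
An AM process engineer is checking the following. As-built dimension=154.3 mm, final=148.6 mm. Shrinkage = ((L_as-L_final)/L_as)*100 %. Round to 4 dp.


Shrinkage = ((154.3-148.6)/154.3)*100 = 3.6941 %


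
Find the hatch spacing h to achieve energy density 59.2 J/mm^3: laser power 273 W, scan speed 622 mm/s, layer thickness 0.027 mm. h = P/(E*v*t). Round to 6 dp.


h = 273 / (59.2*622*0.027) = 0.274591 mm


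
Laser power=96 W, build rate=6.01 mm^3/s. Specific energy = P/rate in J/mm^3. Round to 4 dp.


SE = 96 / 6.01 = 15.9734 J/mm^3


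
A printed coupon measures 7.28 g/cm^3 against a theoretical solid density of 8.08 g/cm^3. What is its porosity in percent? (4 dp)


Porosity = (1-7.28/8.08)*100 = 9.901 %


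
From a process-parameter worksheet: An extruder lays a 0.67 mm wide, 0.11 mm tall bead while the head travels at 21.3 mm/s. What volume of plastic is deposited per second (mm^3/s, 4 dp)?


Rate = 0.67 * 0.11 * 21.3 = 1.5698 mm^3/s


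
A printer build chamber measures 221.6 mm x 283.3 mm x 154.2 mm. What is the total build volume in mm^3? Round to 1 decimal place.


V = 221.6 * 283.3 * 154.2 = 9680565.0 mm^3


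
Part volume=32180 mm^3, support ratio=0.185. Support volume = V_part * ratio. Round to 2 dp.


V_support = 32180 * 0.185 = 5953.3 mm^3


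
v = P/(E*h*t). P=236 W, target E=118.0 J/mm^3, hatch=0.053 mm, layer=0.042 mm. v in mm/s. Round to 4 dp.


v = 236 / (118.0*0.053*0.042) = 898.4726 mm/s


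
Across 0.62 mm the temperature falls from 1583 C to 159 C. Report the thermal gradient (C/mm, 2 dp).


G = (1583-159)/0.62 = 2296.77 C/mm


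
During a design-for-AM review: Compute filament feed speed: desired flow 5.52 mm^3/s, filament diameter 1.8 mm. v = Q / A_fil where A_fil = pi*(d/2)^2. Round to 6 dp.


A = pi*(1.8/2)^2 = 2.54469
v = 5.52 / 2.54469 = 2.169223 mm/s


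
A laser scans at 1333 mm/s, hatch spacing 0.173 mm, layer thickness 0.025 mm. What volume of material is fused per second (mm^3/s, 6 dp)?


Rate = 1333 * 0.173 * 0.025 = 5.765225 mm^3/s


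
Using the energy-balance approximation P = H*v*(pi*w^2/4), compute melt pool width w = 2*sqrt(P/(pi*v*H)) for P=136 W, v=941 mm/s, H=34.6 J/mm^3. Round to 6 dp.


w = 2*sqrt(136/(pi*941*34.6)) = 0.072928 mm


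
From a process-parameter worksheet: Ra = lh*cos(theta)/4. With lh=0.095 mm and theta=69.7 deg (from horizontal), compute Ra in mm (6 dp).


Ra = 0.095 * cos(69.7) / 4 = 0.00824 mm


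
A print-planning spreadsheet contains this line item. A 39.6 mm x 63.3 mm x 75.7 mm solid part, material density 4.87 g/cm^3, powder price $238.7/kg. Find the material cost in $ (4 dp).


V = 39.6 * 63.3 * 75.7 = 189755.676 mm^3 = 189.755676 cm^3
Mass = 189.755676 * 4.87 / 1000 = 0.92411014 kg
Cost = 0.92411014 * 238.7 = 220.5851 $


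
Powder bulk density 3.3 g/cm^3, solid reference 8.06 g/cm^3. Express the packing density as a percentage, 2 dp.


Packing = (3.3/8.06)*100 = 40.94 %


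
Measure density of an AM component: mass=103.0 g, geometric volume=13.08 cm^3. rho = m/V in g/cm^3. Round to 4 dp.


rho = 103.0 / 13.08 = 7.8746 g/cm^3


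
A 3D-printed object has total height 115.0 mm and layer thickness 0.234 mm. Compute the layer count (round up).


Layers = ceil(115.0/0.234) = 492


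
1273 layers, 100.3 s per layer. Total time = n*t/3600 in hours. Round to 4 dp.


t = 1273 * 100.3 / 3600 = 35.4672 hrs


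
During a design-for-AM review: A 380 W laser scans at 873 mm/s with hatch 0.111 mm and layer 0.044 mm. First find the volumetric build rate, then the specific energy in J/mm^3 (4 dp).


Build rate = 873 * 0.111 * 0.044 = 4.263732 mm^3/s
SE = 380 / 4.263732 = 89.1238 J/mm^3


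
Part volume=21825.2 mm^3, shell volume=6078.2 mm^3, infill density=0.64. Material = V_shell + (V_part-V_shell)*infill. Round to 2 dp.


V_infill = (21825.2 - 6078.2) * 0.64 = 10078.08
V_total = 6078.2 + 10078.08 = 16156.28 mm^3


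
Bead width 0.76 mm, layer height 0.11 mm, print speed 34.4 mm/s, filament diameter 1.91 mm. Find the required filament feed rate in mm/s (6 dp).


Q = 0.76 * 0.11 * 34.4 = 2.87584 mm^3/s
A_fil = pi*(1.91/2)^2 = 2.86521104 mm^2
v_feed = 2.87584 / 2.86521104 = 1.00371 mm/s


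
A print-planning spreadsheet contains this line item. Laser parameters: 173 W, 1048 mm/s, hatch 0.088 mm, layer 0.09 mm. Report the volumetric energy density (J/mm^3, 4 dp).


E = 173 / (1048*0.088*0.09) = 20.843 J/mm^3


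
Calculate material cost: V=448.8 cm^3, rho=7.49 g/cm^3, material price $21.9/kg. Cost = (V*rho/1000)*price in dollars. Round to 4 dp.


Mass = 448.8*7.49/1000 = 3.361512 kg
Cost = 3.361512 * 21.9 = 73.6171 $


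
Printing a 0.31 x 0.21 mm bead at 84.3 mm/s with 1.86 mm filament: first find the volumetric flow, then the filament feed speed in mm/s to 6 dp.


Q = 0.31 * 0.21 * 84.3 = 5.48793 mm^3/s
A_fil = pi*(1.86/2)^2 = 2.71716349 mm^2
v_feed = 5.48793 / 2.71716349 = 2.019728 mm/s


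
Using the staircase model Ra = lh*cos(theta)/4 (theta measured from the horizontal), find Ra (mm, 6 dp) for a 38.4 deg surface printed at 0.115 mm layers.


Ra = 0.115 * cos(38.4) / 4 = 0.022531 mm


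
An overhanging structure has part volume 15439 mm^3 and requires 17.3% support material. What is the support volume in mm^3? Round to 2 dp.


V_support = 15439 * 0.173 = 2670.95 mm^3


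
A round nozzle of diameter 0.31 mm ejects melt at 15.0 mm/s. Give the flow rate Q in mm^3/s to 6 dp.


A = pi*(0.31/2)^2 = 0.07547676 mm^2
Q = 0.07547676 * 15.0 = 1.132151 mm^3/s


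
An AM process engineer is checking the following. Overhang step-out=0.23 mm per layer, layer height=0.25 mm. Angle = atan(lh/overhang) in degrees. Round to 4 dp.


angle = atan(0.25/0.23) = 47.3859 degrees


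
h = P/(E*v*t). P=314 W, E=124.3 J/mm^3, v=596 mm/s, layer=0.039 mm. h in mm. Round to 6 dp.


h = 314 / (124.3*596*0.039) = 0.10868 mm


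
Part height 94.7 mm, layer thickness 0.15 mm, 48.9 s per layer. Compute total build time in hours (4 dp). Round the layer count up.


Layers = ceil(94.7/0.15) = 632
t = 632 * 48.9 / 3600 = 8.5847 hrs


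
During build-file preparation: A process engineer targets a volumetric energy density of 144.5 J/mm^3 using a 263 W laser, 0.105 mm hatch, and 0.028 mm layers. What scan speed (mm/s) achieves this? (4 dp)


v = 263 / (144.5*0.105*0.028) = 619.0712 mm/s


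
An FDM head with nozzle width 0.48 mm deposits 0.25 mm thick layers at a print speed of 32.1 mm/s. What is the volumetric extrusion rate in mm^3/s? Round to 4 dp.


Rate = 0.48 * 0.25 * 32.1 = 3.852 mm^3/s


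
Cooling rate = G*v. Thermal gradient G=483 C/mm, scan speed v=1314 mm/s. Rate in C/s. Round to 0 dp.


CR = 483 * 1314 = 634662 C/s


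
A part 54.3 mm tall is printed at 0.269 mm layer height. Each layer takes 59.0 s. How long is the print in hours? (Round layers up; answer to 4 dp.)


Layers = ceil(54.3/0.269) = 202
t = 202 * 59.0 / 3600 = 3.3106 hrs


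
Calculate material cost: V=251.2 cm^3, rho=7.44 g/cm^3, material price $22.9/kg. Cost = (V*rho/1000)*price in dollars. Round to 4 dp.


Mass = 251.2*7.44/1000 = 1.868928 kg
Cost = 1.868928 * 22.9 = 42.7985 $


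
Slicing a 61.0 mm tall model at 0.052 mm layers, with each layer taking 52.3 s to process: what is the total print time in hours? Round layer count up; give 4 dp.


Layers = ceil(61.0/0.052) = 1174
t = 1174 * 52.3 / 3600 = 17.0556 hrs


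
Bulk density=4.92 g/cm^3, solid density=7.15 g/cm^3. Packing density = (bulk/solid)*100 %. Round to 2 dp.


Packing = (4.92/7.15)*100 = 68.81 %


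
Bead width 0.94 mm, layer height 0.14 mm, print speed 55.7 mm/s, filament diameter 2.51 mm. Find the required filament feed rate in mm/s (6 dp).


Q = 0.94 * 0.14 * 55.7 = 7.33012 mm^3/s
A_fil = pi*(2.51/2)^2 = 4.94808697 mm^2
v_feed = 7.33012 / 4.94808697 = 1.481405 mm/s


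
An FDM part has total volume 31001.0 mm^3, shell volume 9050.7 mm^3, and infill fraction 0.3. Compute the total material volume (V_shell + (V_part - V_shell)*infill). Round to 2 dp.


V_infill = (31001.0 - 9050.7) * 0.3 = 6585.09
V_total = 9050.7 + 6585.09 = 15635.79 mm^3


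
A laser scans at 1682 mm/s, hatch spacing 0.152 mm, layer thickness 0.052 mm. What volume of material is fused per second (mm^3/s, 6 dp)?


Rate = 1682 * 0.152 * 0.052 = 13.294528 mm^3/s


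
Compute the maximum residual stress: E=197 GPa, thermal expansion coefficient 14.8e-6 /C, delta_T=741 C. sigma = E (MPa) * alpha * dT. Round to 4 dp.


sigma = 197*1000 * 14.8e-6 * 741 = 2160.4596 MPa


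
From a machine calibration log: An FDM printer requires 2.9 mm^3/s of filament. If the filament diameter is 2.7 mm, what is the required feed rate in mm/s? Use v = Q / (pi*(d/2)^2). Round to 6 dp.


A = pi*(2.7/2)^2 = 5.725553
v = 2.9 / 5.725553 = 0.506501 mm/s


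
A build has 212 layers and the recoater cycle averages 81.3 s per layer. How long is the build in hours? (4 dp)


t = 212 * 81.3 / 3600 = 4.7877 hrs


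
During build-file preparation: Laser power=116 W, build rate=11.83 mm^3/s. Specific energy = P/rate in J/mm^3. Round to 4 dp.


SE = 116 / 11.83 = 9.8056 J/mm^3


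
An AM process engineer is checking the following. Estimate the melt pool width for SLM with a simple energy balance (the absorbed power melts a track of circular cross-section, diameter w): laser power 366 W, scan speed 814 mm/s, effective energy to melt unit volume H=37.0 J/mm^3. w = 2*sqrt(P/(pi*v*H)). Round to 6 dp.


w = 2*sqrt(366/(pi*814*37.0)) = 0.124389 mm


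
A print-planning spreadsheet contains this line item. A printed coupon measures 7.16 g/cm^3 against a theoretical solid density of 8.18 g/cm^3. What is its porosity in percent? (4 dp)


Porosity = (1-7.16/8.18)*100 = 12.4694 %


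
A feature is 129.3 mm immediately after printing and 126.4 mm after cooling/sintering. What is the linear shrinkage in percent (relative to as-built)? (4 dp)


Shrinkage = ((129.3-126.4)/129.3)*100 = 2.2428 %


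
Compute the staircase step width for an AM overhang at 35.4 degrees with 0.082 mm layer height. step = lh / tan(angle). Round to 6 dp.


step = 0.082 / tan(35.4) = 0.115385 mm


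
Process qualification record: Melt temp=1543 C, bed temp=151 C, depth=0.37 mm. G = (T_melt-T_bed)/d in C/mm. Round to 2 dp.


G = (1543-151)/0.37 = 3762.16 C/mm


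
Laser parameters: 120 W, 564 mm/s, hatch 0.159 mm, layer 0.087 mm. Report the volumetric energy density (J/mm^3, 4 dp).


E = 120 / (564*0.159*0.087) = 15.381 J/mm^3


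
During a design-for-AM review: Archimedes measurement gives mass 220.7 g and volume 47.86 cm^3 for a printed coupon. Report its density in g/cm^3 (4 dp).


rho = 220.7 / 47.86 = 4.6114 g/cm^3


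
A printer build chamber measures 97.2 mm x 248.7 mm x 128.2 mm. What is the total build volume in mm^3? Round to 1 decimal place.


V = 97.2 * 248.7 * 128.2 = 3099060.6 mm^3


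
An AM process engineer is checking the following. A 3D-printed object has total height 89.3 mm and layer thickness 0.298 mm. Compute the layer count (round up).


Layers = ceil(89.3/0.298) = 300


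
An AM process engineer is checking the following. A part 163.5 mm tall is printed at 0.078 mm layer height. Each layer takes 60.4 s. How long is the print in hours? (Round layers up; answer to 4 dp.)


Layers = ceil(163.5/0.078) = 2097
t = 2097 * 60.4 / 3600 = 35.183 hrs


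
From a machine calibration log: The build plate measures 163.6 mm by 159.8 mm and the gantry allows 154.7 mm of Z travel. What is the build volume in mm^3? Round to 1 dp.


V = 163.6 * 159.8 * 154.7 = 4044365.4 mm^3


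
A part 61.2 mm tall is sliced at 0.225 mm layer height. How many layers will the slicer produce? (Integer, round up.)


Layers = ceil(61.2/0.225) = 272


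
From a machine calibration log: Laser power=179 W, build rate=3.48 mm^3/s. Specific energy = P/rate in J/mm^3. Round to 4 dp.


SE = 179 / 3.48 = 51.4368 J/mm^3


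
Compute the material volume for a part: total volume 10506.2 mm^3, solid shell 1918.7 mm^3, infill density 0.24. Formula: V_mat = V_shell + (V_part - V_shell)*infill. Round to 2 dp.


V_infill = (10506.2 - 1918.7) * 0.24 = 2061.0
V_total = 1918.7 + 2061.0 = 3979.7 mm^3


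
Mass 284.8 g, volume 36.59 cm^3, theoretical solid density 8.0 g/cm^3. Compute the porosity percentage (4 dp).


rho_part = 284.8 / 36.59 = 7.78354742 g/cm^3
Porosity = (1 - 7.78354742/8.0)*100 = 2.7057 %


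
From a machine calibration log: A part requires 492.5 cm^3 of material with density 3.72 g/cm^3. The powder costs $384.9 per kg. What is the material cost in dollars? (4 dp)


Mass = 492.5*3.72/1000 = 1.8321 kg
Cost = 1.8321 * 384.9 = 705.1753 $


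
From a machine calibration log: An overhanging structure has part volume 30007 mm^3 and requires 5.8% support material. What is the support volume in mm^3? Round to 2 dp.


V_support = 30007 * 0.058 = 1740.41 mm^3


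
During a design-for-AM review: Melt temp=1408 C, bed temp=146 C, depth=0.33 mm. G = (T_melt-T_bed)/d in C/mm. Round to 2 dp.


G = (1408-146)/0.33 = 3824.24 C/mm


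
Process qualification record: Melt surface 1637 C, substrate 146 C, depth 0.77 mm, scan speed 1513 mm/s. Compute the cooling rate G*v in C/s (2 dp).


G = (1637-146)/0.77 = 1936.36363636 C/mm
CR = 1936.36363636 * 1513 = 2929718.18 C/s


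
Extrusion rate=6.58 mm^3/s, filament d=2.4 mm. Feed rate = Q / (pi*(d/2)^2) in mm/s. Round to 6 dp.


A = pi*(2.4/2)^2 = 4.523893
v = 6.58 / 4.523893 = 1.454499 mm/s


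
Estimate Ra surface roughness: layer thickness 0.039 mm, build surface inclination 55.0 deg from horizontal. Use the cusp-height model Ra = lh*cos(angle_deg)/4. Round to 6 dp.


Ra = 0.039 * cos(55.0) / 4 = 0.005592 mm


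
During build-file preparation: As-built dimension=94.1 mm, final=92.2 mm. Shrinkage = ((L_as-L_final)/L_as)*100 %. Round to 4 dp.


Shrinkage = ((94.1-92.2)/94.1)*100 = 2.0191 %


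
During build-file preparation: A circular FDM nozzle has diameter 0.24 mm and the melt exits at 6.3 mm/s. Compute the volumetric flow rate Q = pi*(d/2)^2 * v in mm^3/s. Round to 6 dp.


A = pi*(0.24/2)^2 = 0.04523893 mm^2
Q = 0.04523893 * 6.3 = 0.285005 mm^3/s


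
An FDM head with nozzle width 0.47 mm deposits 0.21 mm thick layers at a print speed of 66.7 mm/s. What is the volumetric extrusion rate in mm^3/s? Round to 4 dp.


Rate = 0.47 * 0.21 * 66.7 = 6.5833 mm^3/s


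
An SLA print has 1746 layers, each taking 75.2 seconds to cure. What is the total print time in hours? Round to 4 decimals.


t = 1746 * 75.2 / 3600 = 36.472 hrs


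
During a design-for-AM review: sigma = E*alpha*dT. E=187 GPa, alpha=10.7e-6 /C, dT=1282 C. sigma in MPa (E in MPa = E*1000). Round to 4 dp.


sigma = 187*1000 * 10.7e-6 * 1282 = 2565.1538 MPa


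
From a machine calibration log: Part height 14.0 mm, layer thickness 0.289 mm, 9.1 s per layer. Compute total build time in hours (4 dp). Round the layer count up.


Layers = ceil(14.0/0.289) = 49
t = 49 * 9.1 / 3600 = 0.1239 hrs


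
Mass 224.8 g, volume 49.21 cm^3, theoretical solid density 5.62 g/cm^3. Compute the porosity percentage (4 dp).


rho_part = 224.8 / 49.21 = 4.5681772 g/cm^3
Porosity = (1 - 4.5681772/5.62)*100 = 18.7157 %


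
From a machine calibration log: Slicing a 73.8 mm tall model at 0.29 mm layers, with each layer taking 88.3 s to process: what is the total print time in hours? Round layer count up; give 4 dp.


Layers = ceil(73.8/0.29) = 255
t = 255 * 88.3 / 3600 = 6.2546 hrs


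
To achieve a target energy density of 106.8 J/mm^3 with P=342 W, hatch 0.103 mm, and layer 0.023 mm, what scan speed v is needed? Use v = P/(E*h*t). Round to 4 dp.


v = 342 / (106.8*0.103*0.023) = 1351.7295 mm/s


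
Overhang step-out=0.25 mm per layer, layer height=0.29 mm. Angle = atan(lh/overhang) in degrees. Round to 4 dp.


angle = atan(0.29/0.25) = 49.2364 degrees


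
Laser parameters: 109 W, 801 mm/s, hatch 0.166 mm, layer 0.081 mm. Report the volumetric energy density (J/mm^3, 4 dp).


E = 109 / (801*0.166*0.081) = 10.1205 J/mm^3


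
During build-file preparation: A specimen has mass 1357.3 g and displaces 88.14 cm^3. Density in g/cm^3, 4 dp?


rho = 1357.3 / 88.14 = 15.3994 g/cm^3


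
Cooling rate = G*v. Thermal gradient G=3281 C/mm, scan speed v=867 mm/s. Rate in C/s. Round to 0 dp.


CR = 3281 * 867 = 2844627 C/s


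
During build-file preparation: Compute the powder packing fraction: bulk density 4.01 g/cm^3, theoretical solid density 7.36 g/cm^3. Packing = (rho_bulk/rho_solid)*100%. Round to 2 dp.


Packing = (4.01/7.36)*100 = 54.48 %


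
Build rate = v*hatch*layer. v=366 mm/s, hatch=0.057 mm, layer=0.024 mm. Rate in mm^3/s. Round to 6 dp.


Rate = 366 * 0.057 * 0.024 = 0.500688 mm^3/s


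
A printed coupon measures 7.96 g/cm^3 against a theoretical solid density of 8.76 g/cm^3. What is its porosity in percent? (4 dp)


Porosity = (1-7.96/8.76)*100 = 9.1324 %


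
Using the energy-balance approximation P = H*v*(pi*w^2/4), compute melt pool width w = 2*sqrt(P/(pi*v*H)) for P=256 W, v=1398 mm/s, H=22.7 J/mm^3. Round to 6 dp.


w = 2*sqrt(256/(pi*1398*22.7)) = 0.101346 mm


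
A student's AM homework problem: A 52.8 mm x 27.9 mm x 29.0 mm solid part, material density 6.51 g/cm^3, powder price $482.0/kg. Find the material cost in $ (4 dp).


V = 52.8 * 27.9 * 29.0 = 42720.48 mm^3 = 42.72048 cm^3
Mass = 42.72048 * 6.51 / 1000 = 0.27811032 kg
Cost = 0.27811032 * 482.0 = 134.0492 $


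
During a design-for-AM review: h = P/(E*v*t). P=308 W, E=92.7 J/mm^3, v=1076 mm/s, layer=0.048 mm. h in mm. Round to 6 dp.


h = 308 / (92.7*1076*0.048) = 0.064331 mm


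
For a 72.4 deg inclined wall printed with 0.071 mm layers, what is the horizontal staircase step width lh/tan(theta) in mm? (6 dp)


step = 0.071 / tan(72.4) = 0.022523 mm


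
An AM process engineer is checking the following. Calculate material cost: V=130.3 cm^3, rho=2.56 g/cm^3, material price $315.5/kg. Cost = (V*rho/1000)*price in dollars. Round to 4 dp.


Mass = 130.3*2.56/1000 = 0.333568 kg
Cost = 0.333568 * 315.5 = 105.2407 $


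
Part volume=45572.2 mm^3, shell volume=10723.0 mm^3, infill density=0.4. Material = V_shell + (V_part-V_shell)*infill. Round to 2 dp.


V_infill = (45572.2 - 10723.0) * 0.4 = 13939.68
V_total = 10723.0 + 13939.68 = 24662.68 mm^3


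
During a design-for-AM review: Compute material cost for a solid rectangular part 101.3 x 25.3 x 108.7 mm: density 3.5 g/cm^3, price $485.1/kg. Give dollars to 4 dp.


V = 101.3 * 25.3 * 108.7 = 278586.143 mm^3 = 278.586143 cm^3
Mass = 278.586143 * 3.5 / 1000 = 0.9750515 kg
Cost = 0.9750515 * 485.1 = 472.9975 $


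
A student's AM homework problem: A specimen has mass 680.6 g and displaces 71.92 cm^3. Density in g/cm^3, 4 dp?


rho = 680.6 / 71.92 = 9.4633 g/cm^3


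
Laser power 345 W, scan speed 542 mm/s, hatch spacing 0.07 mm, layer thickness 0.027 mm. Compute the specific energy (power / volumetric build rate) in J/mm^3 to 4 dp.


Build rate = 542 * 0.07 * 0.027 = 1.02438 mm^3/s
SE = 345 / 1.02438 = 336.7891 J/mm^3


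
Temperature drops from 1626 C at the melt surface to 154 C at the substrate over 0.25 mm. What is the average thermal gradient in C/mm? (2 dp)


G = (1626-154)/0.25 = 5888.0 C/mm


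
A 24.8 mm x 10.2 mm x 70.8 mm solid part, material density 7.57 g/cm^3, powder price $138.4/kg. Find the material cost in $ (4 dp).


V = 24.8 * 10.2 * 70.8 = 17909.568 mm^3 = 17.909568 cm^3
Mass = 17.909568 * 7.57 / 1000 = 0.13557543 kg
Cost = 0.13557543 * 138.4 = 18.7636 $


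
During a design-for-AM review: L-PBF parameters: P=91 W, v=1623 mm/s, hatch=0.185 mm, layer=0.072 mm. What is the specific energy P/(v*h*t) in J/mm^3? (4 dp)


Build rate = 1623 * 0.185 * 0.072 = 21.61836 mm^3/s
SE = 91 / 21.61836 = 4.2094 J/mm^3


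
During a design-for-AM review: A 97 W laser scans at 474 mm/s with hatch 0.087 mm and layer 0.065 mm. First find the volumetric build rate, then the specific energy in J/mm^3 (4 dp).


Build rate = 474 * 0.087 * 0.065 = 2.68047 mm^3/s
SE = 97 / 2.68047 = 36.1877 J/mm^3


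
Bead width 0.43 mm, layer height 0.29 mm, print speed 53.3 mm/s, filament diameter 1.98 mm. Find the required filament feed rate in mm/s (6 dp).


Q = 0.43 * 0.29 * 53.3 = 6.64651 mm^3/s
A_fil = pi*(1.98/2)^2 = 3.07907496 mm^2
v_feed = 6.64651 / 3.07907496 = 2.158606 mm/s


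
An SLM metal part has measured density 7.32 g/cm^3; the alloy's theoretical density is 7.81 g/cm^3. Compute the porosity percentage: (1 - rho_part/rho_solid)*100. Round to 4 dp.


Porosity = (1-7.32/7.81)*100 = 6.274 %


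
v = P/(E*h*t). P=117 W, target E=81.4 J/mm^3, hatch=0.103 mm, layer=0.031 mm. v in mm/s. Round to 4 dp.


v = 117 / (81.4*0.103*0.031) = 450.1555 mm/s


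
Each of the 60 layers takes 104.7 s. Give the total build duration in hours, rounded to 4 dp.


t = 60 * 104.7 / 3600 = 1.745 hrs


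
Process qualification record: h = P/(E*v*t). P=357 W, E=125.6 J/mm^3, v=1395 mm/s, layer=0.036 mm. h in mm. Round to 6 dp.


h = 357 / (125.6*1395*0.036) = 0.056598 mm


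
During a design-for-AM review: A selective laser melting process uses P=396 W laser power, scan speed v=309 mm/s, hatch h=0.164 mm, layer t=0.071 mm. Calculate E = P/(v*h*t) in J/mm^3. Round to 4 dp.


E = 396 / (309*0.164*0.071) = 110.0613 J/mm^3


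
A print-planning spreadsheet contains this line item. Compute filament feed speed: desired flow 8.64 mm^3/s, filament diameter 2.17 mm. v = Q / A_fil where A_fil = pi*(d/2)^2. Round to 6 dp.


A = pi*(2.17/2)^2 = 3.698361
v = 8.64 / 3.698361 = 2.33617 mm/s


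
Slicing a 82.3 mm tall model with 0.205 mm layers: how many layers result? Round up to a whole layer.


Layers = ceil(82.3/0.205) = 402


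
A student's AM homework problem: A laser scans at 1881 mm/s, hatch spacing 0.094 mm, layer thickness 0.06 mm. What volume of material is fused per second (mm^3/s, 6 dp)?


Rate = 1881 * 0.094 * 0.06 = 10.60884 mm^3/s


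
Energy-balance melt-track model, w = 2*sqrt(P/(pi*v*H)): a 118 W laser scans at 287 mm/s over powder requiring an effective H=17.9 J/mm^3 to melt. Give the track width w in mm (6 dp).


w = 2*sqrt(118/(pi*287*17.9)) = 0.171013 mm


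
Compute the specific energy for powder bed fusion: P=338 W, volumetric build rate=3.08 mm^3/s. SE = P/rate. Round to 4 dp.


SE = 338 / 3.08 = 109.7403 J/mm^3


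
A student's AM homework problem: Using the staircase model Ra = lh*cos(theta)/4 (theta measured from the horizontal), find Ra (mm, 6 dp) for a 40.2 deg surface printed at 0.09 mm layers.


Ra = 0.09 * cos(40.2) / 4 = 0.017185 mm


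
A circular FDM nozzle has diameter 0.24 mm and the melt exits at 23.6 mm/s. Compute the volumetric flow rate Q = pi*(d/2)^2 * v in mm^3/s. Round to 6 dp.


A = pi*(0.24/2)^2 = 0.04523893 mm^2
Q = 0.04523893 * 23.6 = 1.067639 mm^3/s


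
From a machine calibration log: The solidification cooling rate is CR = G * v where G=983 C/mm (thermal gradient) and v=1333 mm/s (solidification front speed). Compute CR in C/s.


CR = 983 * 1333 = 1310339 C/s


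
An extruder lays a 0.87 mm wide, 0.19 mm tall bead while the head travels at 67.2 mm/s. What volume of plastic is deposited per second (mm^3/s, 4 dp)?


Rate = 0.87 * 0.19 * 67.2 = 11.1082 mm^3/s


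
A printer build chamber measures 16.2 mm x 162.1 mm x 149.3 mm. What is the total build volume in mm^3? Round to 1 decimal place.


V = 16.2 * 162.1 * 149.3 = 392064.8 mm^3


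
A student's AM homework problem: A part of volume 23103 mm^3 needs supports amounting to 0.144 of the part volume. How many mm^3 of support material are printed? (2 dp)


V_support = 23103 * 0.144 = 3326.83 mm^3


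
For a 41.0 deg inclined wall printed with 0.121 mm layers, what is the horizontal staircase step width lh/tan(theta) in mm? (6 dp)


step = 0.121 / tan(41.0) = 0.139195 mm


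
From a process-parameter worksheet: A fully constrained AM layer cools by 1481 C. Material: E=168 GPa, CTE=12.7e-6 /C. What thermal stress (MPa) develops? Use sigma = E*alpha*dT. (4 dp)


sigma = 168*1000 * 12.7e-6 * 1481 = 3159.8616 MPa


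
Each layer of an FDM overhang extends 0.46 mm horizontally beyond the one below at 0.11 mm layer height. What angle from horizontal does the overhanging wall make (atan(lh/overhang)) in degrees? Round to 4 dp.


angle = atan(0.11/0.46) = 13.4486 degrees


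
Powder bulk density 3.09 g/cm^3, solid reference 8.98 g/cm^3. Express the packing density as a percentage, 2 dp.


Packing = (3.09/8.98)*100 = 34.41 %


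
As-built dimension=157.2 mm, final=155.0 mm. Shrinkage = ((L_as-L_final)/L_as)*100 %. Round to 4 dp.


Shrinkage = ((157.2-155.0)/157.2)*100 = 1.3995 %


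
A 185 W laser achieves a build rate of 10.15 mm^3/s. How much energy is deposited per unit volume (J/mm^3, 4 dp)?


SE = 185 / 10.15 = 18.2266 J/mm^3


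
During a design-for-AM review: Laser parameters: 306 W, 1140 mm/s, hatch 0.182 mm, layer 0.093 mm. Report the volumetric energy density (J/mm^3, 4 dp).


E = 306 / (1140*0.182*0.093) = 15.8585 J/mm^3


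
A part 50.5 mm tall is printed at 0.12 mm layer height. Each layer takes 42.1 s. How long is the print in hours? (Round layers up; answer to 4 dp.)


Layers = ceil(50.5/0.12) = 421
t = 421 * 42.1 / 3600 = 4.9234 hrs


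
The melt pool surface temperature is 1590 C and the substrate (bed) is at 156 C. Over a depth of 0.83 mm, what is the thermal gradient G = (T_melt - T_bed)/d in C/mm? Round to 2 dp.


G = (1590-156)/0.83 = 1727.71 C/mm


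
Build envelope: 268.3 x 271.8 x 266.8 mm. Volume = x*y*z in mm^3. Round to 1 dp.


V = 268.3 * 271.8 * 266.8 = 19456107.2 mm^3


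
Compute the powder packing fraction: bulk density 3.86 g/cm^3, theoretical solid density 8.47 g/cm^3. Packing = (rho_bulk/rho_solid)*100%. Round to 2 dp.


Packing = (3.86/8.47)*100 = 45.57 %


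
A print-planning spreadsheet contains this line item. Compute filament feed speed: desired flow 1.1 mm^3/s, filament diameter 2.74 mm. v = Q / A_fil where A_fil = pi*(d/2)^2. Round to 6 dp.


A = pi*(2.74/2)^2 = 5.896455
v = 1.1 / 5.896455 = 0.186553 mm/s


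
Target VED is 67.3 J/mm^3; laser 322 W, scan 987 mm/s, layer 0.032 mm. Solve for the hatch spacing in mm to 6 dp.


h = 322 / (67.3*987*0.032) = 0.151486 mm


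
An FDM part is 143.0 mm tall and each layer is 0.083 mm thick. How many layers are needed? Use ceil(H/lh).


Layers = ceil(143.0/0.083) = 1723


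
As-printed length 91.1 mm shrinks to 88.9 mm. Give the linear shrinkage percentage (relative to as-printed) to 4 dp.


Shrinkage = ((91.1-88.9)/91.1)*100 = 2.4149 %


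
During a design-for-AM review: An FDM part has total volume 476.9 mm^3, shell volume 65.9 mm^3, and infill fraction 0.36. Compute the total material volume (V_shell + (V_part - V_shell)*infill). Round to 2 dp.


V_infill = (476.9 - 65.9) * 0.36 = 147.96
V_total = 65.9 + 147.96 = 213.86 mm^3


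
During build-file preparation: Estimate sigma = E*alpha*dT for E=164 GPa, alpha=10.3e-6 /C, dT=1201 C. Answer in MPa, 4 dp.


sigma = 164*1000 * 10.3e-6 * 1201 = 2028.7292 MPa


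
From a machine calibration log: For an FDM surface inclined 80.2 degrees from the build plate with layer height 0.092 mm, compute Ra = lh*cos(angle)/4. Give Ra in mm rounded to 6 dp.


Ra = 0.092 * cos(80.2) / 4 = 0.003915 mm


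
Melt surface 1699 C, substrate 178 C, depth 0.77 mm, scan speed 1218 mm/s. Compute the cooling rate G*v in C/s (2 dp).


G = (1699-178)/0.77 = 1975.32467532 C/mm
CR = 1975.32467532 * 1218 = 2405945.45 C/s


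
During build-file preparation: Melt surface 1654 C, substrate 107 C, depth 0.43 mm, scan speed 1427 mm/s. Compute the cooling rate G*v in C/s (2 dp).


G = (1654-107)/0.43 = 3597.6744186 C/mm
CR = 3597.6744186 * 1427 = 5133881.4 C/s


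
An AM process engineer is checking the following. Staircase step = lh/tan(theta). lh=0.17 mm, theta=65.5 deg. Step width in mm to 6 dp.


step = 0.17 / tan(65.5) = 0.077473 mm


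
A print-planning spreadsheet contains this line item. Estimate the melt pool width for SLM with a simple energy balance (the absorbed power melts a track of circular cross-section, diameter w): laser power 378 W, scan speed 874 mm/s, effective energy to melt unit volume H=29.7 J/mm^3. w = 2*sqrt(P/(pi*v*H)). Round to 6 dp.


w = 2*sqrt(378/(pi*874*29.7)) = 0.136165 mm


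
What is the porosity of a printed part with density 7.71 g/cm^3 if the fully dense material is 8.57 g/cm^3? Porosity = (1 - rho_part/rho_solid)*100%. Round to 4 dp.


Porosity = (1-7.71/8.57)*100 = 10.035 %


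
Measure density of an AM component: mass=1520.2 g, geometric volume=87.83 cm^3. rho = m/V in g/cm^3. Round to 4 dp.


rho = 1520.2 / 87.83 = 17.3084 g/cm^3


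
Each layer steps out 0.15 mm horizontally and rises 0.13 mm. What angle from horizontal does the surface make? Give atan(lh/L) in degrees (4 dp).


angle = atan(0.13/0.15) = 40.9144 degrees


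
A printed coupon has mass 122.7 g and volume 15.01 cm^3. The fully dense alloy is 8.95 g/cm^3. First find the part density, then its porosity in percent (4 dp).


rho_part = 122.7 / 15.01 = 8.1745503 g/cm^3
Porosity = (1 - 8.1745503/8.95)*100 = 8.6642 %


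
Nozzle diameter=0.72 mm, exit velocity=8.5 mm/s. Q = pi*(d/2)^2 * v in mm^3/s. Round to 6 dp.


A = pi*(0.72/2)^2 = 0.40715041 mm^2
Q = 0.40715041 * 8.5 = 3.460778 mm^3/s


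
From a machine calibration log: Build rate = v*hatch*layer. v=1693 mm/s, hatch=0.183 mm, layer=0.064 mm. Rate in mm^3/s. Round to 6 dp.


Rate = 1693 * 0.183 * 0.064 = 19.828416 mm^3/s


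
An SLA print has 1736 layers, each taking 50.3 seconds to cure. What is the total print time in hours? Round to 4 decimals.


t = 1736 * 50.3 / 3600 = 24.2558 hrs


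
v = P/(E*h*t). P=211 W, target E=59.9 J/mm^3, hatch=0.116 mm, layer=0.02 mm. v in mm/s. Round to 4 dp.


v = 211 / (59.9*0.116*0.02) = 1518.3352 mm/s


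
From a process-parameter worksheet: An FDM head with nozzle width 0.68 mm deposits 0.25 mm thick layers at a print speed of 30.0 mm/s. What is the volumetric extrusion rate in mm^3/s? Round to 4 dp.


Rate = 0.68 * 0.25 * 30.0 = 5.1 mm^3/s


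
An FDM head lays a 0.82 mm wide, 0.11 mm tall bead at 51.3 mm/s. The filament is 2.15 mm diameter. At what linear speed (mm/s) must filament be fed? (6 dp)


Q = 0.82 * 0.11 * 51.3 = 4.62726 mm^3/s
A_fil = pi*(2.15/2)^2 = 3.63050301 mm^2
v_feed = 4.62726 / 3.63050301 = 1.274551 mm/s


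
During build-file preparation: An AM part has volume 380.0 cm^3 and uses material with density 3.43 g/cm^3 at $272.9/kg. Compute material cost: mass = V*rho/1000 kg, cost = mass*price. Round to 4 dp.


Mass = 380.0*3.43/1000 = 1.3034 kg
Cost = 1.3034 * 272.9 = 355.6979 $


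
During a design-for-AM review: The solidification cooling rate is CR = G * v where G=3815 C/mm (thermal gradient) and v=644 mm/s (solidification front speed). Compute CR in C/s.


CR = 3815 * 644 = 2456860 C/s


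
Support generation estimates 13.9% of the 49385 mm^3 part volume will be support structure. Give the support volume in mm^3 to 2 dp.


V_support = 49385 * 0.139 = 6864.52 mm^3


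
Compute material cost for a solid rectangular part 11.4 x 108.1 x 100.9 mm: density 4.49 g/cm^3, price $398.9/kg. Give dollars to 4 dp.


V = 11.4 * 108.1 * 100.9 = 124343.106 mm^3 = 124.343106 cm^3
Mass = 124.343106 * 4.49 / 1000 = 0.55830055 kg
Cost = 0.55830055 * 398.9 = 222.7061 $


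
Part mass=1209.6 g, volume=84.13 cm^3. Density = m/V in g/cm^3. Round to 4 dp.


rho = 1209.6 / 84.13 = 14.3777 g/cm^3


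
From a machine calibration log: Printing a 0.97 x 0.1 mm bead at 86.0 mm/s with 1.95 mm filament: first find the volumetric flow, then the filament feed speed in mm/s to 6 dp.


Q = 0.97 * 0.1 * 86.0 = 8.342 mm^3/s
A_fil = pi*(1.95/2)^2 = 2.98647652 mm^2
v_feed = 8.342 / 2.98647652 = 2.793258 mm/s


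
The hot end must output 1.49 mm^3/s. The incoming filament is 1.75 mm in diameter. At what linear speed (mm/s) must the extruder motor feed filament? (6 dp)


A = pi*(1.75/2)^2 = 2.405282
v = 1.49 / 2.405282 = 0.61947 mm/s


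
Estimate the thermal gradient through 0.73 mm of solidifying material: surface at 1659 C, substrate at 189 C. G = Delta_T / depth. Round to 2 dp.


G = (1659-189)/0.73 = 2013.7 C/mm


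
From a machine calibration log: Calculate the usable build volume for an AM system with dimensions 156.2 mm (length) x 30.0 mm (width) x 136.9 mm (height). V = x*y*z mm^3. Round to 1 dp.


V = 156.2 * 30.0 * 136.9 = 641513.4 mm^3


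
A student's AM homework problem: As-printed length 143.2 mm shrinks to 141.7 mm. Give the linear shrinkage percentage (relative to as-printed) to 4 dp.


Shrinkage = ((143.2-141.7)/143.2)*100 = 1.0475 %


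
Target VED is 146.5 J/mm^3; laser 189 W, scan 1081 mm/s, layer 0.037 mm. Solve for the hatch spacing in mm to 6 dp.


h = 189 / (146.5*1081*0.037) = 0.032255 mm


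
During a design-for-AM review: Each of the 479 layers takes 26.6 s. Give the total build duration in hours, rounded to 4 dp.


t = 479 * 26.6 / 3600 = 3.5393 hrs


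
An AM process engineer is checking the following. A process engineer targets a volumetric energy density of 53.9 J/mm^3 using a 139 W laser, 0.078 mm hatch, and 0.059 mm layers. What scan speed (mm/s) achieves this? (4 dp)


v = 139 / (53.9*0.078*0.059) = 560.3759 mm/s


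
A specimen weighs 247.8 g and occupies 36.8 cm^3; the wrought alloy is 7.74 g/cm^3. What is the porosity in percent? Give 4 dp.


rho_part = 247.8 / 36.8 = 6.73369565 g/cm^3
Porosity = (1 - 6.73369565/7.74)*100 = 13.0013 %


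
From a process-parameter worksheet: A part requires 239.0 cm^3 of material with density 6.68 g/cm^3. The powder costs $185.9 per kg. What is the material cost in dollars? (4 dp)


Mass = 239.0*6.68/1000 = 1.59652 kg
Cost = 1.59652 * 185.9 = 296.7931 $


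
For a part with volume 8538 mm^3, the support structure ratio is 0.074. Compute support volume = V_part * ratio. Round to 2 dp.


V_support = 8538 * 0.074 = 631.81 mm^3


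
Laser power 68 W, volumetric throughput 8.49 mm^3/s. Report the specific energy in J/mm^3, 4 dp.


SE = 68 / 8.49 = 8.0094 J/mm^3


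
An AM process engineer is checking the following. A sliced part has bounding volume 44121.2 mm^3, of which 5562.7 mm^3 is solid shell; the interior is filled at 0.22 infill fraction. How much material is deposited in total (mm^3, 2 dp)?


V_infill = (44121.2 - 5562.7) * 0.22 = 8482.87
V_total = 5562.7 + 8482.87 = 14045.57 mm^3


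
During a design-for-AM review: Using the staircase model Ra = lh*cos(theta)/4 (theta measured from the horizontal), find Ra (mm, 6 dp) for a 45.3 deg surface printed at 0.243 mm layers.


Ra = 0.243 * cos(45.3) / 4 = 0.042731 mm


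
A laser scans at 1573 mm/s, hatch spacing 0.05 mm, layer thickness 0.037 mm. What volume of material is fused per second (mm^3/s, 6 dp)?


Rate = 1573 * 0.05 * 0.037 = 2.91005 mm^3/s


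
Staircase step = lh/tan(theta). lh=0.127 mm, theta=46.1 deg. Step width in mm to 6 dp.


step = 0.127 / tan(46.1) = 0.122215 mm


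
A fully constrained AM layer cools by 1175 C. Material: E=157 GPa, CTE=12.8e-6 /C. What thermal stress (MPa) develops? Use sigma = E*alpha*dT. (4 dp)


sigma = 157*1000 * 12.8e-6 * 1175 = 2361.28 MPa


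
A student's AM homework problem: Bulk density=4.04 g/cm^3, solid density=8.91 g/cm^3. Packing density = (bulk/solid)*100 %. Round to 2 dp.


Packing = (4.04/8.91)*100 = 45.34 %


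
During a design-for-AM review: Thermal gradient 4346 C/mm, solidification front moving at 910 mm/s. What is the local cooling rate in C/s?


CR = 4346 * 910 = 3954860 C/s


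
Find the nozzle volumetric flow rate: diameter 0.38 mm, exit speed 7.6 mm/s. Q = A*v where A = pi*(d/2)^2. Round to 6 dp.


A = pi*(0.38/2)^2 = 0.11341149 mm^2
Q = 0.11341149 * 7.6 = 0.861927 mm^3/s


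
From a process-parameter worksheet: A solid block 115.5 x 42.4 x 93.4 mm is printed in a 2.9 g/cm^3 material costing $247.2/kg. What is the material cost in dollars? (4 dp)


V = 115.5 * 42.4 * 93.4 = 457398.48 mm^3 = 457.39848 cm^3
Mass = 457.39848 * 2.9 / 1000 = 1.32645559 kg
Cost = 1.32645559 * 247.2 = 327.8998 $
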